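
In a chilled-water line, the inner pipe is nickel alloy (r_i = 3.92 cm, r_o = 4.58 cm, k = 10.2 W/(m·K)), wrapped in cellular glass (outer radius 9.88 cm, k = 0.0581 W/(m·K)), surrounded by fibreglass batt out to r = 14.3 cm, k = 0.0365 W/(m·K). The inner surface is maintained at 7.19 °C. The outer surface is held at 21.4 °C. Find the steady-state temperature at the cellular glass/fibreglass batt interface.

T = 15.2 °C

Treat each layer as a resistance in series:
  R'_nickel alloy = ln(0.0458/0.0392)/(2πk) = 0.1556/(2π·10.2) = 0.002428 m·K/W
  R'_cellular glass = ln(0.0988/0.0458)/(2πk) = 0.7688/(2π·0.0581) = 2.106 m·K/W
  R'_fibreglass batt = ln(0.143/0.0988)/(2πk) = 0.3697/(2π·0.0365) = 1.612 m·K/W
ΣR = 0.002428 + 2.106 + 1.612 = 3.720 m·K/W
Q' = ΔT/ΣR = (7.19 °C − 21.4 °C)/3.720 = -3.820 W/m
From the inner boundary to the cellular glass/fibreglass batt interface, ΣR_partial = 2.108 m·K/W.
T_interface = T_in − Q'·ΣR_partial = 7.19 °C − (-3.820)(2.108) = 15.2 °C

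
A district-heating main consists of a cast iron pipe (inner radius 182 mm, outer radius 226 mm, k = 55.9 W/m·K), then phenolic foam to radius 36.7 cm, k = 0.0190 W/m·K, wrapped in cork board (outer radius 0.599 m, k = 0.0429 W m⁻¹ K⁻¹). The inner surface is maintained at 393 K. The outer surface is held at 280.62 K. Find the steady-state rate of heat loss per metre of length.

Q' = 19.1 W/m

Resistance network (inner→outer):
  R'_cast iron = ln(0.226/0.182)/(2πk) = 0.2165/(2π·55.9) = 6.165×10^-4 m·K/W
  R'_phenolic foam = ln(0.367/0.226)/(2πk) = 0.4848/(2π·0.0190) = 4.061 m·K/W
  R'_cork board = ln(0.599/0.367)/(2πk) = 0.4899/(2π·0.0429) = 1.817 m·K/W
ΣR = 6.165×10^-4 + 4.061 + 1.817 = 5.879 m·K/W
Q' = ΔT/ΣR = (393 K − 280.62 K)/5.879 = 19.1 W/m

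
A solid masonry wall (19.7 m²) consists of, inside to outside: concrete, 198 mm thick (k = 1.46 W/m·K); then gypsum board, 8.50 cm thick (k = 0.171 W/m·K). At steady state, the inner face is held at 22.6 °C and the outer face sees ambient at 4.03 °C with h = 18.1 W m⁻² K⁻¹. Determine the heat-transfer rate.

Q = 532 W

Series thermal resistances, inner to outer:
  R_concrete = L/(kA) = 0.198/(1.46·19.7) = 0.006884 K/W
  R_gypsum board = L/(kA) = 0.0850/(0.171·19.7) = 0.02523 K/W
  R_conv,out = 1/(hA) = 1/(18.1·19.7) = 0.002804 K/W
ΣR = 0.006884 + 0.02523 + 0.002804 = 0.03492 K/W
Q = ΔT/ΣR = (22.6 °C − 4.03 °C)/0.03492 = 532 W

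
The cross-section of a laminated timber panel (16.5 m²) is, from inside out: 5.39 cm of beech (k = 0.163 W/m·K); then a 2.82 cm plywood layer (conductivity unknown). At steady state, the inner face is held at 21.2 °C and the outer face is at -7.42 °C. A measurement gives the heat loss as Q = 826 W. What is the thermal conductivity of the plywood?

k = 0.117 W/m·K

ΣR = ΔT/Q = |21.2 − -7.42|/826 = 0.03465 K/W
Known resistances:
  R_beech = L/(kA) = 0.0539/(0.163·16.5) = 0.02004 K/W
R_plywood = ΣR − ΣR_known = 0.03465 − 0.02004 = 0.01461 K/W
L/(kA) = 0.01461 ⇒ k = 0.0282/(0.01461·16.5) = 0.117 W/m·K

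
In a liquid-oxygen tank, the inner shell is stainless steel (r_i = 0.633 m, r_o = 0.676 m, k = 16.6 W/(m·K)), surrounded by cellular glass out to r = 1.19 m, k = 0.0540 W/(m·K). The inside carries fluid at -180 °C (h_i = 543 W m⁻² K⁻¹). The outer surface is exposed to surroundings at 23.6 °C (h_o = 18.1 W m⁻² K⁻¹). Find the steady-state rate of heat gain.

Q = 215 W

Series thermal resistances, inner to outer:
  R_conv,in = 1/(4πr²h) = 1/(4π·0.633²·543) = 3.657×10^-4 K/W
  R_stainless steel = (1/0.633 − 1/0.676)/(4πk) = 0.1005/(4π·16.6) = 4.817×10^-4 K/W
  R_cellular glass = (1/0.676 − 1/1.19)/(4πk) = 0.6390/(4π·0.0540) = 0.9416 K/W
  R_conv,out = 1/(4πr²h) = 1/(4π·1.19²·18.1) = 0.003105 K/W
ΣR = 3.657×10^-4 + 4.817×10^-4 + 0.9416 + 0.003105 = 0.9456 K/W
Q = ΔT/ΣR = (-180 °C − 23.6 °C)/0.9456 = -215 W
(Negative Q ⇒ heat flows inward; heat gain = 215 W.)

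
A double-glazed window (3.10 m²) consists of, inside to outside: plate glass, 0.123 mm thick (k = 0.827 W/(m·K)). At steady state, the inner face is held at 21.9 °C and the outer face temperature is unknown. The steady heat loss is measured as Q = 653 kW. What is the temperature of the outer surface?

Sum the resistances:
  R_plate glass = L/(kA) = 1.23×10^-4/(0.827·3.10) = 4.798×10^-5 K/W
ΣR = 4.798×10^-5 K/W
ΔT = Q·ΣR = 6.53×10^5 × 4.798×10^-5 = 31.33 K
Heat flows outward, so T_out = T_in − ΔT = 21.9 − 31.33 = -9.43 °C

T_out = -9.43 °C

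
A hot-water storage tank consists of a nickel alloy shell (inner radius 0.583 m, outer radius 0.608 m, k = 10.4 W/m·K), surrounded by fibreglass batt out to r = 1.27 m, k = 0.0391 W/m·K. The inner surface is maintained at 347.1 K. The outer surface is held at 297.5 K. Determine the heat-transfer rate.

Resistance network (inner→outer):
  R_nickel alloy = (1/0.583 − 1/0.608)/(4πk) = 0.07053/(4π·10.4) = 5.397×10^-4 K/W
  R_fibreglass batt = (1/0.608 − 1/1.27)/(4πk) = 0.8573/(4π·0.0391) = 1.745 K/W
ΣR = 5.397×10^-4 + 1.745 = 1.746 K/W
Q = ΔT/ΣR = (347.1 K − 297.5 K)/1.746 = 28.4 W

Q = 28.4 W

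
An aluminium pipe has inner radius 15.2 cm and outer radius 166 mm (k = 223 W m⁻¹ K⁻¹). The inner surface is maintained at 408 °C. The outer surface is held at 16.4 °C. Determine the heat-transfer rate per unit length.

Q' = 2πk·ΔT/ln(r₂/r₁) = 2π × 223 × 391.6 / ln(0.166/0.152) = 6.23×10^6 W/m

Q' = 6230 kW/m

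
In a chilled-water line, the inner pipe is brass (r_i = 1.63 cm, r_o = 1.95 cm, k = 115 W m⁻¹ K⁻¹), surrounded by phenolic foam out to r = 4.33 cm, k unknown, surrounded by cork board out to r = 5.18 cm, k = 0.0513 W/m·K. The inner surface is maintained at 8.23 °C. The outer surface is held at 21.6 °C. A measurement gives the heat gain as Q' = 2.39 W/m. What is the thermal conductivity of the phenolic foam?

k = 0.0252 W/m·K

ΣR = ΔT/Q' = |8.23 − 21.6|/2.39 = 5.594 m·K/W
Known resistances:
  R'_brass = ln(0.0195/0.0163)/(2πk) = 0.1792/(2π·115) = 2.481×10^-4 m·K/W
  R'_cork board = ln(0.0518/0.0433)/(2πk) = 0.1792/(2π·0.0513) = 0.5561 m·K/W
R_phenolic foam = ΣR − ΣR_known = 5.594 − 0.5563 = 5.038 m·K/W
ln(r₂/r₁)/(2πk) = 5.038 ⇒ k = 0.7977/(2π·5.038) = 0.0252 W/m·K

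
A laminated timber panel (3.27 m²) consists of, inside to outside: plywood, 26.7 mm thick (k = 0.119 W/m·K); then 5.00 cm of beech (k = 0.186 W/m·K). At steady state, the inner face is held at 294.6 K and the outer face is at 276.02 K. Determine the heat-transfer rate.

Q = 123 W

Treat each layer as a resistance in series:
  R_plywood = L/(kA) = 0.0267/(0.119·3.27) = 0.06861 K/W
  R_beech = L/(kA) = 0.0500/(0.186·3.27) = 0.08221 K/W
ΣR = 0.06861 + 0.08221 = 0.1508 K/W
Q = ΔT/ΣR = (294.6 K − 276.02 K)/0.1508 = 123 W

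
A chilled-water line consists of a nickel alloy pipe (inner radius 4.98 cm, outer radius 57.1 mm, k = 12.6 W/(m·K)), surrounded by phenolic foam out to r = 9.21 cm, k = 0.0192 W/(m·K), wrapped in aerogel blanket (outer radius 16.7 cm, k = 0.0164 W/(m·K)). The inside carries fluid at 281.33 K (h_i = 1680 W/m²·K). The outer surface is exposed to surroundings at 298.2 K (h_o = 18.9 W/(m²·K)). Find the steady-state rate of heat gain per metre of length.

Series thermal resistances, inner to outer:
  R'_conv,in = 1/(2πr h) = 1/(2π·0.0498·1680) = 0.001902 m·K/W
  R'_nickel alloy = ln(0.0571/0.0498)/(2πk) = 0.1368/(2π·12.6) = 0.001728 m·K/W
  R'_phenolic foam = ln(0.0921/0.0571)/(2πk) = 0.4781/(2π·0.0192) = 3.963 m·K/W
  R'_aerogel blanket = ln(0.167/0.0921)/(2πk) = 0.5951/(2π·0.0164) = 5.775 m·K/W
  R'_conv,out = 1/(2πr h) = 1/(2π·0.167·18.9) = 0.05042 m·K/W
ΣR = 0.001902 + 0.001728 + 3.963 + 5.775 + 0.05042 = 9.792 m·K/W
Q' = ΔT/ΣR = (281.33 K − 298.2 K)/9.792 = -1.72 W/m
(Negative Q' ⇒ heat flows inward; heat gain = 1.72 W/m.)

Q' = 1.72 W/m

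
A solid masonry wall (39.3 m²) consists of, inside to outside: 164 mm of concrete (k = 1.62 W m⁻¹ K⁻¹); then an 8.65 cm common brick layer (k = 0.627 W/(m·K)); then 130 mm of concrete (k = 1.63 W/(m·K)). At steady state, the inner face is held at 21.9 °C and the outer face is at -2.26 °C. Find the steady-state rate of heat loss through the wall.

Treat each layer as a resistance in series:
  R_concrete = L/(kA) = 0.164/(1.62·39.3) = 0.002576 K/W
  R_common brick = L/(kA) = 0.0865/(0.627·39.3) = 0.003510 K/W
  R_concrete = L/(kA) = 0.130/(1.63·39.3) = 0.002029 K/W
ΣR = 0.002576 + 0.003510 + 0.002029 = 0.008115 K/W
Q = ΔT/ΣR = (21.9 °C − -2.26 °C)/0.008115 = 2980 W

Q = 2980 W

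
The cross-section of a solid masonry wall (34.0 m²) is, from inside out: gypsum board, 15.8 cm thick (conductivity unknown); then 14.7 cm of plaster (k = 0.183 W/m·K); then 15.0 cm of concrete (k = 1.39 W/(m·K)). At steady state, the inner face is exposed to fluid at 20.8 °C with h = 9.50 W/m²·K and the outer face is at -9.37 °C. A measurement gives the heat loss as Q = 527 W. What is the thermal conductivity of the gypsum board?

ΣR = ΔT/Q = |20.8 − -9.37|/527 = 0.05725 K/W
Known resistances:
  R_conv,in = 1/(hA) = 1/(9.50·34.0) = 0.003096 K/W
  R_plaster = L/(kA) = 0.147/(0.183·34.0) = 0.02363 K/W
  R_concrete = L/(kA) = 0.150/(1.39·34.0) = 0.003174 K/W
R_gypsum board = ΣR − ΣR_known = 0.05725 − 0.02990 = 0.02735 K/W
L/(kA) = 0.02735 ⇒ k = 0.158/(0.02735·34.0) = 0.170 W/m·K

k = 0.170 W/m·K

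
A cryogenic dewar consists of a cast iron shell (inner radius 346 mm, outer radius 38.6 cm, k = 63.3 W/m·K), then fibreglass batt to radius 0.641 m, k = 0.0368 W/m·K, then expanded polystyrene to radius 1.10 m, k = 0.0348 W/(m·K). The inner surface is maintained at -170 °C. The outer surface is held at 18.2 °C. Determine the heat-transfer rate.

Q = 50.6 W

Treat each layer as a resistance in series:
  R_cast iron = (1/0.346 − 1/0.386)/(4πk) = 0.2995/(4π·63.3) = 3.765×10^-4 K/W
  R_fibreglass batt = (1/0.386 − 1/0.641)/(4πk) = 1.031/(4π·0.0368) = 2.229 K/W
  R_expanded polystyrene = (1/0.641 − 1/1.10)/(4πk) = 0.6510/(4π·0.0348) = 1.489 K/W
ΣR = 3.765×10^-4 + 2.229 + 1.489 = 3.718 K/W
Q = ΔT/ΣR = (-170 °C − 18.2 °C)/3.718 = -50.6 W
(Negative Q ⇒ heat flows inward; heat gain = 50.6 W.)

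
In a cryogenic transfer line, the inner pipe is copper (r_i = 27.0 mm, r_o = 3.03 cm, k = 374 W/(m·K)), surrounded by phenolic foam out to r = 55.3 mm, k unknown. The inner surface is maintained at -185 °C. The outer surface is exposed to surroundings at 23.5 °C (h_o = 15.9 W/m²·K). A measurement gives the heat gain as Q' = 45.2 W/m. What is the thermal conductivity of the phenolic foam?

ΣR = ΔT/Q' = |-185 − 23.5|/45.2 = 4.613 m·K/W
Known resistances:
  R'_copper = ln(0.0303/0.0270)/(2πk) = 0.1153/(2π·374) = 4.907×10^-5 m·K/W
  R'_conv,out = 1/(2πr h) = 1/(2π·0.0553·15.9) = 0.1810 m·K/W
R_phenolic foam = ΣR − ΣR_known = 4.613 − 0.1810 = 4.432 m·K/W
ln(r₂/r₁)/(2πk) = 4.432 ⇒ k = 0.6016/(2π·4.432) = 0.0216 W/m·K

k = 0.0216 W/m·K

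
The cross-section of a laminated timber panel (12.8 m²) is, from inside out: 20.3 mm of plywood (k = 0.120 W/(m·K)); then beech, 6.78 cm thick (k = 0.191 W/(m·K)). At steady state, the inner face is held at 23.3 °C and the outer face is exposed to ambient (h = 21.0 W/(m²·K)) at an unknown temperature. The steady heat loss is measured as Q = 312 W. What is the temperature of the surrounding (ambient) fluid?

Series resistances:
  R_plywood = L/(kA) = 0.0203/(0.120·12.8) = 0.01322 K/W
  R_beech = L/(kA) = 0.0678/(0.191·12.8) = 0.02773 K/W
  R_conv,out = 1/(hA) = 1/(21.0·12.8) = 0.003720 K/W
ΣR = 0.04467 K/W
ΔT = Q·ΣR = 312 × 0.04467 = 13.94 K
Heat flows outward, so T_out = T_in − ΔT = 23.3 − 13.94 = 9.36 °C

T_out = 9.36 °C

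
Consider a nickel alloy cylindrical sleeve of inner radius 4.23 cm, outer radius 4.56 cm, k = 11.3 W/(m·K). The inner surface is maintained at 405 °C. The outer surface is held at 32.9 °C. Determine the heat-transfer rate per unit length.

Q' = 2πk·ΔT/ln(r₂/r₁) = 2π × 11.3 × 372.1 / ln(0.0456/0.0423) = 3.52×10^5 W/m

Q' = 3.52×10^5 W/m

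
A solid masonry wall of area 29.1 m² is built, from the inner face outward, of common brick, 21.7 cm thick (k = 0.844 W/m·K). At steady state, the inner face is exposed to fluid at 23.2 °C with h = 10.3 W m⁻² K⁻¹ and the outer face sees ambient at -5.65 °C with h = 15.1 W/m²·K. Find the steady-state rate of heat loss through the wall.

Resistance network (inner→outer):
  R_conv,in = 1/(hA) = 1/(10.3·29.1) = 0.003336 K/W
  R_common brick = L/(kA) = 0.217/(0.844·29.1) = 0.008835 K/W
  R_conv,out = 1/(hA) = 1/(15.1·29.1) = 0.002276 K/W
ΣR = 0.003336 + 0.008835 + 0.002276 = 0.01445 K/W
Q = ΔT/ΣR = (23.2 °C − -5.65 °C)/0.01445 = 2000 W

Q = 2000 W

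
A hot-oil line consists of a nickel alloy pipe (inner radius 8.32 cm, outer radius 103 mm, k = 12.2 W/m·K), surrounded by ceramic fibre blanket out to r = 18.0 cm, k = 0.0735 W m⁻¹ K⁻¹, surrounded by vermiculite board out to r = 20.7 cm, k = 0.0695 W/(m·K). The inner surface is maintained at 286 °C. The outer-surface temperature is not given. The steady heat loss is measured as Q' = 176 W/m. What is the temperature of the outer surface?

T_out = 16.4 °C

Sum the resistances:
  R'_nickel alloy = ln(0.103/0.0832)/(2πk) = 0.2135/(2π·12.2) = 0.002785 m·K/W
  R'_ceramic fibre blanket = ln(0.180/0.103)/(2πk) = 0.5582/(2π·0.0735) = 1.209 m·K/W
  R'_vermiculite board = ln(0.207/0.180)/(2πk) = 0.1398/(2π·0.0695) = 0.3201 m·K/W
ΣR = 1.532 m·K/W
ΔT = Q'·ΣR = 176 × 1.532 = 269.6 K
Heat flows outward, so T_out = T_in − ΔT = 286 − 269.6 = 16.4 °C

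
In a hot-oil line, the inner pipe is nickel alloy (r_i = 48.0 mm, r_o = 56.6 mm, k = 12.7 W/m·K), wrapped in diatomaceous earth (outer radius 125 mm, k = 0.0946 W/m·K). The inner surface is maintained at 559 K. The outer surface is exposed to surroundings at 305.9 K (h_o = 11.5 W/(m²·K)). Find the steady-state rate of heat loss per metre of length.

Q' = 175 W/m

Series thermal resistances, inner to outer:
  R'_nickel alloy = ln(0.0566/0.0480)/(2πk) = 0.1648/(2π·12.7) = 0.002065 m·K/W
  R'_diatomaceous earth = ln(0.125/0.0566)/(2πk) = 0.7923/(2π·0.0946) = 1.333 m·K/W
  R'_conv,out = 1/(2πr h) = 1/(2π·0.125·11.5) = 0.1107 m·K/W
ΣR = 0.002065 + 1.333 + 0.1107 = 1.446 m·K/W
Q' = ΔT/ΣR = (559 K − 305.9 K)/1.446 = 175 W/m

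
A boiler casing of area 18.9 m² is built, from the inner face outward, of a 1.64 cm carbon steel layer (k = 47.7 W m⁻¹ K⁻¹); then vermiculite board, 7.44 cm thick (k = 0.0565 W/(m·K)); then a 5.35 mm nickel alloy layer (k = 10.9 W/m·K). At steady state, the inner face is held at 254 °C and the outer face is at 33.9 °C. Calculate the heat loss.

Q = 3.16 kW

Series thermal resistances, inner to outer:
  R_carbon steel = L/(kA) = 0.0164/(47.7·18.9) = 1.819×10^-5 K/W
  R_vermiculite board = L/(kA) = 0.0744/(0.0565·18.9) = 0.06967 K/W
  R_nickel alloy = L/(kA) = 0.00535/(10.9·18.9) = 2.597×10^-5 K/W
ΣR = 1.819×10^-5 + 0.06967 + 2.597×10^-5 = 0.06971 K/W
Q = ΔT/ΣR = (254 °C − 33.9 °C)/0.06971 = 3160 W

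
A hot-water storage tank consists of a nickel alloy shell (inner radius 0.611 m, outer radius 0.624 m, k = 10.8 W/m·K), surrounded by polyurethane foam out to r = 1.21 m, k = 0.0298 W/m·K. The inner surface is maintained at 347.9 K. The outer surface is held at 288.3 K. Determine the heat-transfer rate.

Q = 28.8 W

Treat each layer as a resistance in series:
  R_nickel alloy = (1/0.611 − 1/0.624)/(4πk) = 0.03410/(4π·10.8) = 2.512×10^-4 K/W
  R_polyurethane foam = (1/0.624 − 1/1.21)/(4πk) = 0.7761/(4π·0.0298) = 2.073 K/W
ΣR = 2.512×10^-4 + 2.073 = 2.073 K/W
Q = ΔT/ΣR = (347.9 K − 288.3 K)/2.073 = 28.8 W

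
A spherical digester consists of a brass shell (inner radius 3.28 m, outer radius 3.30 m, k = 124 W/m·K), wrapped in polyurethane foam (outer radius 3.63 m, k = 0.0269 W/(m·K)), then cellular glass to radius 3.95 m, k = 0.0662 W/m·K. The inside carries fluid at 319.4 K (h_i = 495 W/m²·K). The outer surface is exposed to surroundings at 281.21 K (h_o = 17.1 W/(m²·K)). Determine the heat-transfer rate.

Series thermal resistances, inner to outer:
  R_conv,in = 1/(4πr²h) = 1/(4π·3.28²·495) = 1.494×10^-5 K/W
  R_brass = (1/3.28 − 1/3.30)/(4πk) = 0.001848/(4π·124) = 1.186×10^-6 K/W
  R_polyurethane foam = (1/3.30 − 1/3.63)/(4πk) = 0.02755/(4π·0.0269) = 0.08150 K/W
  R_cellular glass = (1/3.63 − 1/3.95)/(4πk) = 0.02232/(4π·0.0662) = 0.02683 K/W
  R_conv,out = 1/(4πr²h) = 1/(4π·3.95²·17.1) = 2.983×10^-4 K/W
ΣR = 1.494×10^-5 + 1.186×10^-6 + 0.08150 + 0.02683 + 2.983×10^-4 = 0.1086 K/W
Q = ΔT/ΣR = (319.4 K − 281.21 K)/0.1086 = 352 W

Q = 352 W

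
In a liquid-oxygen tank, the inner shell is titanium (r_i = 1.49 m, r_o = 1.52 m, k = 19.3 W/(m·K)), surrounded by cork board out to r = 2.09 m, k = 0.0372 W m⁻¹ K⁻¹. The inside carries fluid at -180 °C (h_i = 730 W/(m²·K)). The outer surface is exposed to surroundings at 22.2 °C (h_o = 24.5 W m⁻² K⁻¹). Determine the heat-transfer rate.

Q = 526 W

Treat each layer as a resistance in series:
  R_conv,in = 1/(4πr²h) = 1/(4π·1.49²·730) = 4.910×10^-5 K/W
  R_titanium = (1/1.49 − 1/1.52)/(4πk) = 0.01325/(4π·19.3) = 5.462×10^-5 K/W
  R_cork board = (1/1.52 − 1/2.09)/(4πk) = 0.1794/(4π·0.0372) = 0.3838 K/W
  R_conv,out = 1/(4πr²h) = 1/(4π·2.09²·24.5) = 7.436×10^-4 K/W
ΣR = 4.910×10^-5 + 5.462×10^-5 + 0.3838 + 7.436×10^-4 = 0.3846 K/W
Q = ΔT/ΣR = (-180 °C − 22.2 °C)/0.3846 = -526 W
(Negative Q ⇒ heat flows inward; heat gain = 526 W.)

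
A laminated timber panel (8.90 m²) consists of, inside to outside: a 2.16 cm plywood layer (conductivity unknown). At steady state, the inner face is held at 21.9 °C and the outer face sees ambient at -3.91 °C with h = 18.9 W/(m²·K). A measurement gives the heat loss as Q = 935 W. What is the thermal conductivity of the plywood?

k = 0.112 W/m·K

ΣR = ΔT/Q = |21.9 − -3.91|/935 = 0.02760 K/W
Known resistances:
  R_conv,out = 1/(hA) = 1/(18.9·8.90) = 0.005945 K/W
R_plywood = ΣR − ΣR_known = 0.02760 − 0.005945 = 0.02166 K/W
L/(kA) = 0.02166 ⇒ k = 0.0216/(0.02166·8.90) = 0.112 W/m·K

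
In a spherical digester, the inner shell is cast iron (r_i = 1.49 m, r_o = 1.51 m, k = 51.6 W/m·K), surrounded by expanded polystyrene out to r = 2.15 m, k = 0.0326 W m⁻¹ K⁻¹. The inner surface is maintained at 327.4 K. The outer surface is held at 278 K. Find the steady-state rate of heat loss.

Resistance network (inner→outer):
  R_cast iron = (1/1.49 − 1/1.51)/(4πk) = 0.008889/(4π·51.6) = 1.371×10^-5 K/W
  R_expanded polystyrene = (1/1.51 − 1/2.15)/(4πk) = 0.1971/(4π·0.0326) = 0.4812 K/W
ΣR = 1.371×10^-5 + 0.4812 = 0.4812 K/W
Q = ΔT/ΣR = (327.4 K − 278 K)/0.4812 = 103 W

Q = 103 W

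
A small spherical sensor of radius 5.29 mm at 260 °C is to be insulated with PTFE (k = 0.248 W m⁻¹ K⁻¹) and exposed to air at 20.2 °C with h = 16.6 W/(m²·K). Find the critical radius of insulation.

For a sphere, r_cr = 2k_ins/h = 2·0.248/16.6 = 0.0299 m = 2.99 cm

r_cr = 2.99 cm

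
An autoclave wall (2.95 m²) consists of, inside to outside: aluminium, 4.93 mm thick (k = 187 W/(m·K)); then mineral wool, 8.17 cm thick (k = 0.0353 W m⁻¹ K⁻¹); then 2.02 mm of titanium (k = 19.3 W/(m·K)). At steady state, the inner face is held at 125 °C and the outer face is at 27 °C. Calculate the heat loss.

Q = 125 W

Treat each layer as a resistance in series:
  R_aluminium = L/(kA) = 0.00493/(187·2.95) = 8.937×10^-6 K/W
  R_mineral wool = L/(kA) = 0.0817/(0.0353·2.95) = 0.7846 K/W
  R_titanium = L/(kA) = 0.00202/(19.3·2.95) = 3.548×10^-5 K/W
ΣR = 8.937×10^-6 + 0.7846 + 3.548×10^-5 = 0.7846 K/W
Q = ΔT/ΣR = (125 °C − 27 °C)/0.7846 = 125 W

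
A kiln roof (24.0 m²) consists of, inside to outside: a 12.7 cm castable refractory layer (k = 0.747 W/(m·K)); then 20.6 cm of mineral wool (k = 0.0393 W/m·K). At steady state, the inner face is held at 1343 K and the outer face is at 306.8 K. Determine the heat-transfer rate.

Q = 4600 W

Series thermal resistances, inner to outer:
  R_castable refractory = L/(kA) = 0.127/(0.747·24.0) = 0.007084 K/W
  R_mineral wool = L/(kA) = 0.206/(0.0393·24.0) = 0.2184 K/W
ΣR = 0.007084 + 0.2184 = 0.2255 K/W
Q = ΔT/ΣR = (1343 K − 306.8 K)/0.2255 = 4600 W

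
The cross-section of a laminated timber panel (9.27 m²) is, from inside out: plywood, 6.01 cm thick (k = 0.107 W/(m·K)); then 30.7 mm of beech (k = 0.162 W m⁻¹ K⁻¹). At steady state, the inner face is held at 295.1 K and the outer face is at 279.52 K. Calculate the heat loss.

Q = 192 W

Resistance network (inner→outer):
  R_plywood = L/(kA) = 0.0601/(0.107·9.27) = 0.06059 K/W
  R_beech = L/(kA) = 0.0307/(0.162·9.27) = 0.02044 K/W
ΣR = 0.06059 + 0.02044 = 0.08103 K/W
Q = ΔT/ΣR = (295.1 K − 279.52 K)/0.08103 = 192 W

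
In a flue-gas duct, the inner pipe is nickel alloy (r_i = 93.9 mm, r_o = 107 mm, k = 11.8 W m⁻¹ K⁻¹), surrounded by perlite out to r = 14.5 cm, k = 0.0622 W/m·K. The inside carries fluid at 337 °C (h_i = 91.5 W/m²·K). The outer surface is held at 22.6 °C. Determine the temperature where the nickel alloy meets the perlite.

Treat each layer as a resistance in series:
  R'_conv,in = 1/(2πr h) = 1/(2π·0.0939·91.5) = 0.01852 m·K/W
  R'_nickel alloy = ln(0.107/0.0939)/(2πk) = 0.1306/(2π·11.8) = 0.001761 m·K/W
  R'_perlite = ln(0.145/0.107)/(2πk) = 0.3039/(2π·0.0622) = 0.7776 m·K/W
ΣR = 0.01852 + 0.001761 + 0.7776 = 0.7979 m·K/W
Q' = ΔT/ΣR = (337 °C − 22.6 °C)/0.7979 = 394.0 W/m
From the inner boundary to the nickel alloy/perlite interface, ΣR_partial = 0.02028 m·K/W.
T_interface = T_in − Q'·ΣR_partial = 337 °C − (394.0)(0.02028) = 329 °C

T = 329 °C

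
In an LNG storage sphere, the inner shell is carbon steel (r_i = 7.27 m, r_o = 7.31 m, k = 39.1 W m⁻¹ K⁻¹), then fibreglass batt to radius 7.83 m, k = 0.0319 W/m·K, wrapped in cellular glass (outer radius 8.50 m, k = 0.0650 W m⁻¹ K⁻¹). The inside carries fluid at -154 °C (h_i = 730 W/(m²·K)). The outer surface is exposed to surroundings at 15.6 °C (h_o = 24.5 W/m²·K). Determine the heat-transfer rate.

Series thermal resistances, inner to outer:
  R_conv,in = 1/(4πr²h) = 1/(4π·7.27²·730) = 2.063×10^-6 K/W
  R_carbon steel = (1/7.27 − 1/7.31)/(4πk) = 7.527×10^-4/(4π·39.1) = 1.532×10^-6 K/W
  R_fibreglass batt = (1/7.31 − 1/7.83)/(4πk) = 0.009085/(4π·0.0319) = 0.02266 K/W
  R_cellular glass = (1/7.83 − 1/8.50)/(4πk) = 0.01007/(4π·0.0650) = 0.01232 K/W
  R_conv,out = 1/(4πr²h) = 1/(4π·8.50²·24.5) = 4.496×10^-5 K/W
ΣR = 2.063×10^-6 + 1.532×10^-6 + 0.02266 + 0.01232 + 4.496×10^-5 = 0.03503 K/W
Q = ΔT/ΣR = (-154 °C − 15.6 °C)/0.03503 = -4840 W
(Negative Q ⇒ heat flows inward; heat gain = 4840 W.)

Q = 4.84 kW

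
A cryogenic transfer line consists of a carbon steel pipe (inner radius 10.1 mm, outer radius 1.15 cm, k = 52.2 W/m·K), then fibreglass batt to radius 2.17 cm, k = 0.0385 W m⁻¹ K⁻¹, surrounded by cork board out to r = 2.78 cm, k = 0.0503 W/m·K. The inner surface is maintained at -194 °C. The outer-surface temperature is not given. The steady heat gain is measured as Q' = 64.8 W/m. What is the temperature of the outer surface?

Sum the resistances:
  R'_carbon steel = ln(0.0115/0.0101)/(2πk) = 0.1298/(2π·52.2) = 3.958×10^-4 m·K/W
  R'_fibreglass batt = ln(0.0217/0.0115)/(2πk) = 0.6350/(2π·0.0385) = 2.625 m·K/W
  R'_cork board = ln(0.0278/0.0217)/(2πk) = 0.2477/(2π·0.0503) = 0.7838 m·K/W
ΣR = 3.409 m·K/W
ΔT = Q'·ΣR = 64.8 × 3.409 = 220.9 K
Heat flows inward, so T_out = T_in + ΔT = -194 + 220.9 = 26.9 °C

T_out = 26.9 °C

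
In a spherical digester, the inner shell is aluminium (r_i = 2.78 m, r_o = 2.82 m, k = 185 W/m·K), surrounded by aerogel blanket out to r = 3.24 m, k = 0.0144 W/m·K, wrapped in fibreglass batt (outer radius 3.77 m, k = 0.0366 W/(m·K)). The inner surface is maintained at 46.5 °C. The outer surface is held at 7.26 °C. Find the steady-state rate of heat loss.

Q = 113 W

Series thermal resistances, inner to outer:
  R_aluminium = (1/2.78 − 1/2.82)/(4πk) = 0.005102/(4π·185) = 2.195×10^-6 K/W
  R_aerogel blanket = (1/2.82 − 1/3.24)/(4πk) = 0.04597/(4π·0.0144) = 0.2540 K/W
  R_fibreglass batt = (1/3.24 − 1/3.77)/(4πk) = 0.04339/(4π·0.0366) = 0.09434 K/W
ΣR = 2.195×10^-6 + 0.2540 + 0.09434 = 0.3483 K/W
Q = ΔT/ΣR = (46.5 °C − 7.26 °C)/0.3483 = 113 W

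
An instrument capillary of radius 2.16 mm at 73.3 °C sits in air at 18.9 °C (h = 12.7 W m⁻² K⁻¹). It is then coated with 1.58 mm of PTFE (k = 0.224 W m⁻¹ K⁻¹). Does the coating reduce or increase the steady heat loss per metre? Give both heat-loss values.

increases: 9.38 → 14.5 W/m

Critical radius for a cylinder: r_cr = k/h = 0.0176 m = 1.76 cm.
Outer radius after coating: r₂ = 0.00216 + 0.00158 = 0.00374 m.
Since r₁ < r_cr and r₂ ≤ r_cr, the coating moves toward the maximum at r_cr — heat loss rises.
Bare: R = 1/(2πr₁h) = 5.802 m·K/W; Q = 54.4/5.802 = 9.38 W/m.
Coated: R = R_cond + R_conv = 3.741 m·K/W; Q = 54.4/3.741 = 14.5 W/m.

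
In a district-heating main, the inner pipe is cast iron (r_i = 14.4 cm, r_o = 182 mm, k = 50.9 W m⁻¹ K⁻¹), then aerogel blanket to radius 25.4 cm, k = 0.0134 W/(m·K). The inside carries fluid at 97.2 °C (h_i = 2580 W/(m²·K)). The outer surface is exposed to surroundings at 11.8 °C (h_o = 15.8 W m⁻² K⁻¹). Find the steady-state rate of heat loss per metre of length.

Q' = 21.4 W/m

Series thermal resistances, inner to outer:
  R'_conv,in = 1/(2πr h) = 1/(2π·0.144·2580) = 4.284×10^-4 m·K/W
  R'_cast iron = ln(0.182/0.144)/(2πk) = 0.2342/(2π·50.9) = 7.323×10^-4 m·K/W
  R'_aerogel blanket = ln(0.254/0.182)/(2πk) = 0.3333/(2π·0.0134) = 3.959 m·K/W
  R'_conv,out = 1/(2πr h) = 1/(2π·0.254·15.8) = 0.03966 m·K/W
ΣR = 4.284×10^-4 + 7.323×10^-4 + 3.959 + 0.03966 = 4.000 m·K/W
Q' = ΔT/ΣR = (97.2 °C − 11.8 °C)/4.000 = 21.4 W/m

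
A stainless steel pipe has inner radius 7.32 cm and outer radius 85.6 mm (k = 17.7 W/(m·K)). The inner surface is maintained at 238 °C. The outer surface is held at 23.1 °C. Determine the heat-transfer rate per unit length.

Q' = 2πk·ΔT/ln(r₂/r₁) = 2π × 17.7 × 214.9 / ln(0.0856/0.0732) = 1.53×10^5 W/m

Q' = 153 kW/m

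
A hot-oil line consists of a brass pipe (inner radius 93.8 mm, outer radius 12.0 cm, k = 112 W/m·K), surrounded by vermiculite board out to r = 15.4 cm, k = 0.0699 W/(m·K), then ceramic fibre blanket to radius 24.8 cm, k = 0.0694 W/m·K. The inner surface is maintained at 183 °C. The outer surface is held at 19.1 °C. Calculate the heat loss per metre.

Series thermal resistances, inner to outer:
  R'_brass = ln(0.120/0.0938)/(2πk) = 0.2463/(2π·112) = 3.500×10^-4 m·K/W
  R'_vermiculite board = ln(0.154/0.120)/(2πk) = 0.2495/(2π·0.0699) = 0.5680 m·K/W
  R'_ceramic fibre blanket = ln(0.248/0.154)/(2πk) = 0.4765/(2π·0.0694) = 1.093 m·K/W
ΣR = 3.500×10^-4 + 0.5680 + 1.093 = 1.661 m·K/W
Q' = ΔT/ΣR = (183 °C − 19.1 °C)/1.661 = 98.7 W/m

Q' = 98.7 W/m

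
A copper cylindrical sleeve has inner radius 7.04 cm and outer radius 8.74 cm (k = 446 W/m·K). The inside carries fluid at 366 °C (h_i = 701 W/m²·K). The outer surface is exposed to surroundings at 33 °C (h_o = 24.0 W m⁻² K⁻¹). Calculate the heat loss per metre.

Treat each layer as a resistance in series:
  R'_conv,in = 1/(2πr h) = 1/(2π·0.0704·701) = 0.003225 m·K/W
  R'_copper = ln(0.0874/0.0704)/(2πk) = 0.2163/(2π·446) = 7.719×10^-5 m·K/W
  R'_conv,out = 1/(2πr h) = 1/(2π·0.0874·24.0) = 0.07587 m·K/W
ΣR = 0.003225 + 7.719×10^-5 + 0.07587 = 0.07917 m·K/W
Q' = ΔT/ΣR = (366 °C − 33 °C)/0.07917 = 4210 W/m

Q' = 4.21 kW/m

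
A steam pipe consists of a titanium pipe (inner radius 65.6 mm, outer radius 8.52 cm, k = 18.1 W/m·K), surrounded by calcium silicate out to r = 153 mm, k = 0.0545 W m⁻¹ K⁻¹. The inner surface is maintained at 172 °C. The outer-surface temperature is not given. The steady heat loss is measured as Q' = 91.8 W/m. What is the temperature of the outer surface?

Series resistances:
  R'_titanium = ln(0.0852/0.0656)/(2πk) = 0.2614/(2π·18.1) = 0.002299 m·K/W
  R'_calcium silicate = ln(0.153/0.0852)/(2πk) = 0.5854/(2π·0.0545) = 1.710 m·K/W
ΣR = 1.712 m·K/W
ΔT = Q'·ΣR = 91.8 × 1.712 = 157.2 K
Heat flows outward, so T_out = T_in − ΔT = 172 − 157.2 = 14.8 °C

T_out = 14.8 °C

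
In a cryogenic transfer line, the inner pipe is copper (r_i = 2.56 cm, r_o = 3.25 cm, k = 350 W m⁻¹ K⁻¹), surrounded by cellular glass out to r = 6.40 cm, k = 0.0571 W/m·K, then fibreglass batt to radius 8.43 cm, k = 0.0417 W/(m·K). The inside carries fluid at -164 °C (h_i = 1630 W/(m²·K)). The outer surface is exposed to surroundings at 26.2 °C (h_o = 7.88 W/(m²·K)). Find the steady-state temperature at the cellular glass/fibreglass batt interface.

T = -50.9 °C

Treat each layer as a resistance in series:
  R'_conv,in = 1/(2πr h) = 1/(2π·0.0256·1630) = 0.003814 m·K/W
  R'_copper = ln(0.0325/0.0256)/(2πk) = 0.2386/(2π·350) = 1.085×10^-4 m·K/W
  R'_cellular glass = ln(0.0640/0.0325)/(2πk) = 0.6776/(2π·0.0571) = 1.889 m·K/W
  R'_fibreglass batt = ln(0.0843/0.0640)/(2πk) = 0.2755/(2π·0.0417) = 1.051 m·K/W
  R'_conv,out = 1/(2πr h) = 1/(2π·0.0843·7.88) = 0.2396 m·K/W
ΣR = 0.003814 + 1.085×10^-4 + 1.889 + 1.051 + 0.2396 = 3.184 m·K/W
Q' = ΔT/ΣR = (-164 °C − 26.2 °C)/3.184 = -59.74 W/m
From the inner boundary to the cellular glass/fibreglass batt interface, ΣR_partial = 1.893 m·K/W.
T_interface = T_in − Q'·ΣR_partial = -164 °C − (-59.74)(1.893) = -50.9 °C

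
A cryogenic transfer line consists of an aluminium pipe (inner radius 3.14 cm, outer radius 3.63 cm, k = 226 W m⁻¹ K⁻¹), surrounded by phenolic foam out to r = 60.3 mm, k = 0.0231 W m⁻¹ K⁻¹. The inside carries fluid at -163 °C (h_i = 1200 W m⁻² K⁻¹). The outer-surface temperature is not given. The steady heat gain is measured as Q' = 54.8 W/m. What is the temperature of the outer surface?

T_out = 28.9 °C

Series resistances:
  R'_conv,in = 1/(2πr h) = 1/(2π·0.0314·1200) = 0.004224 m·K/W
  R'_aluminium = ln(0.0363/0.0314)/(2πk) = 0.1450/(2π·226) = 1.021×10^-4 m·K/W
  R'_phenolic foam = ln(0.0603/0.0363)/(2πk) = 0.5075/(2π·0.0231) = 3.497 m·K/W
ΣR = 3.501 m·K/W
ΔT = Q'·ΣR = 54.8 × 3.501 = 191.9 K
Heat flows inward, so T_out = T_in + ΔT = -163 + 191.9 = 28.9 °C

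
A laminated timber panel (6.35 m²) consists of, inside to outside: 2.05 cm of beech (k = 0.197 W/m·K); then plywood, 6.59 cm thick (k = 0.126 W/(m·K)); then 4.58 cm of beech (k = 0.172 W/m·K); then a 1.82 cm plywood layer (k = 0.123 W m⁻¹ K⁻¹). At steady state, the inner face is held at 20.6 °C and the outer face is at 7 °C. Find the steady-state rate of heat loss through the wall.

Q = 82.9 W

Series thermal resistances, inner to outer:
  R_beech = L/(kA) = 0.0205/(0.197·6.35) = 0.01639 K/W
  R_plywood = L/(kA) = 0.0659/(0.126·6.35) = 0.08236 K/W
  R_beech = L/(kA) = 0.0458/(0.172·6.35) = 0.04193 K/W
  R_plywood = L/(kA) = 0.0182/(0.123·6.35) = 0.02330 K/W
ΣR = 0.01639 + 0.08236 + 0.04193 + 0.02330 = 0.1640 K/W
Q = ΔT/ΣR = (20.6 °C − 7 °C)/0.1640 = 82.9 W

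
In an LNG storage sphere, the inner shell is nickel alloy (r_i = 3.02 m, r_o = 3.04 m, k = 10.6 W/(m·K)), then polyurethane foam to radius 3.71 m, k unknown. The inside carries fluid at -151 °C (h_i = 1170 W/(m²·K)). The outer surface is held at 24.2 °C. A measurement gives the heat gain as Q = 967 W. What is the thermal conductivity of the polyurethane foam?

k = 0.0261 W/m·K

ΣR = ΔT/Q = |-151 − 24.2|/967 = 0.1812 K/W
Known resistances:
  R_conv,in = 1/(4πr²h) = 1/(4π·3.02²·1170) = 7.457×10^-6 K/W
  R_nickel alloy = (1/3.02 − 1/3.04)/(4πk) = 0.002178/(4π·10.6) = 1.635×10^-5 K/W
R_polyurethane foam = ΣR − ΣR_known = 0.1812 − 2.381×10^-5 = 0.1812 K/W
(1/r₁−1/r₂)/(4πk) = 0.1812 ⇒ k = 0.05941/(4π·0.1812) = 0.0261 W/m·K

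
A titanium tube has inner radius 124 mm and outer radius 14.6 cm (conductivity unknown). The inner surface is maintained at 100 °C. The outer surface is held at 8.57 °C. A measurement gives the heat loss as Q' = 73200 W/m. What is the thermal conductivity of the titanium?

k = 20.8 W/m·K

ΣR = ΔT/Q' = |100 − 8.57|/73200 = 0.001249 m·K/W
ln(r₂/r₁)/(2πk) = 0.001249 ⇒ k = 0.1633/(2π·0.001249) = 20.8 W/m·K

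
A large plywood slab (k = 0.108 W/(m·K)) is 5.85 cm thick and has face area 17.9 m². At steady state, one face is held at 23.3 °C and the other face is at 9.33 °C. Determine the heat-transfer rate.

Q = 462 W

Q = kA·ΔT/L = 0.108 × 17.9 × |23.3 °C − 9.33 °C| / 0.0585 = 462 W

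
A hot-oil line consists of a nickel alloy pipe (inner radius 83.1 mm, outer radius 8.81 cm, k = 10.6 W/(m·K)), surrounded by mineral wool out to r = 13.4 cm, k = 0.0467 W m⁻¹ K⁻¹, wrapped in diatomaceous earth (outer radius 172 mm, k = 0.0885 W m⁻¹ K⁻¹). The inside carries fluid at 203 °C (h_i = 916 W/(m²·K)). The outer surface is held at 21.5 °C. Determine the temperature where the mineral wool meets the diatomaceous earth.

T = 64.8 °C

Series thermal resistances, inner to outer:
  R'_conv,in = 1/(2πr h) = 1/(2π·0.0831·916) = 0.002091 m·K/W
  R'_nickel alloy = ln(0.0881/0.0831)/(2πk) = 0.05843/(2π·10.6) = 8.773×10^-4 m·K/W
  R'_mineral wool = ln(0.134/0.0881)/(2πk) = 0.4194/(2π·0.0467) = 1.429 m·K/W
  R'_diatomaceous earth = ln(0.172/0.134)/(2πk) = 0.2497/(2π·0.0885) = 0.4490 m·K/W
ΣR = 0.002091 + 8.773×10^-4 + 1.429 + 0.4490 = 1.881 m·K/W
Q' = ΔT/ΣR = (203 °C − 21.5 °C)/1.881 = 96.49 W/m
From the inner boundary to the mineral wool/diatomaceous earth interface, ΣR_partial = 1.432 m·K/W.
T_interface = T_in − Q'·ΣR_partial = 203 °C − (96.49)(1.432) = 64.8 °C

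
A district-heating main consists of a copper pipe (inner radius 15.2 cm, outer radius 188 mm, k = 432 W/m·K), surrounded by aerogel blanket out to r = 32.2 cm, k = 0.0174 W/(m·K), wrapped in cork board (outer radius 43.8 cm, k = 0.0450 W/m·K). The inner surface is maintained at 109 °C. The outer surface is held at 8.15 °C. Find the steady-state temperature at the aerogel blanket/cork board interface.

Treat each layer as a resistance in series:
  R'_copper = ln(0.188/0.152)/(2πk) = 0.2126/(2π·432) = 7.831×10^-5 m·K/W
  R'_aerogel blanket = ln(0.322/0.188)/(2πk) = 0.5381/(2π·0.0174) = 4.922 m·K/W
  R'_cork board = ln(0.438/0.322)/(2πk) = 0.3077/(2π·0.0450) = 1.088 m·K/W
ΣR = 7.831×10^-5 + 4.922 + 1.088 = 6.010 m·K/W
Q' = ΔT/ΣR = (109 °C − 8.15 °C)/6.010 = 16.78 W/m
From the inner boundary to the aerogel blanket/cork board interface, ΣR_partial = 4.922 m·K/W.
T_interface = T_in − Q'·ΣR_partial = 109 °C − (16.78)(4.922) = 26.4 °C

T = 26.4 °C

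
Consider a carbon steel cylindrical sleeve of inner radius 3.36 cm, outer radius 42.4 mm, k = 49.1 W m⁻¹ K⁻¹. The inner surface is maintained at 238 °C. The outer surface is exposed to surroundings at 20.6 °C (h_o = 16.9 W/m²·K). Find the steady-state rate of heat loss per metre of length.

Q' = 975 W/m

Treat each layer as a resistance in series:
  R'_carbon steel = ln(0.0424/0.0336)/(2πk) = 0.2326/(2π·49.1) = 7.540×10^-4 m·K/W
  R'_conv,out = 1/(2πr h) = 1/(2π·0.0424·16.9) = 0.2221 m·K/W
ΣR = 7.540×10^-4 + 0.2221 = 0.2229 m·K/W
Q' = ΔT/ΣR = (238 °C − 20.6 °C)/0.2229 = 975 W/m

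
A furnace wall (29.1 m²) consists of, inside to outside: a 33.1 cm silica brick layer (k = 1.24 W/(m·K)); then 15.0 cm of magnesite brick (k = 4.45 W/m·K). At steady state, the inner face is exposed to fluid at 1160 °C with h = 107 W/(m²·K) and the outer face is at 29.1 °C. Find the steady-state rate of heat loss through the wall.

Series thermal resistances, inner to outer:
  R_conv,in = 1/(hA) = 1/(107·29.1) = 3.212×10^-4 K/W
  R_silica brick = L/(kA) = 0.331/(1.24·29.1) = 0.009173 K/W
  R_magnesite brick = L/(kA) = 0.150/(4.45·29.1) = 0.001158 K/W
ΣR = 3.212×10^-4 + 0.009173 + 0.001158 = 0.01065 K/W
Q = ΔT/ΣR = (1160 °C − 29.1 °C)/0.01065 = 1.06×10^5 W

Q = 106 kW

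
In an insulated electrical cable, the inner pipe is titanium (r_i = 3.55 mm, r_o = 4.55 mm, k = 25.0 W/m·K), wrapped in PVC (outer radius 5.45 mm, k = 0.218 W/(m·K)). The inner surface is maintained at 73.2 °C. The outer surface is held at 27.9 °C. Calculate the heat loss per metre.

Q' = 340 W/m

Series thermal resistances, inner to outer:
  R'_titanium = ln(0.00455/0.00355)/(2πk) = 0.2482/(2π·25.0) = 0.001580 m·K/W
  R'_PVC = ln(0.00545/0.00455)/(2πk) = 0.1805/(2π·0.218) = 0.1318 m·K/W
ΣR = 0.001580 + 0.1318 = 0.1334 m·K/W
Q' = ΔT/ΣR = (73.2 °C − 27.9 °C)/0.1334 = 340 W/m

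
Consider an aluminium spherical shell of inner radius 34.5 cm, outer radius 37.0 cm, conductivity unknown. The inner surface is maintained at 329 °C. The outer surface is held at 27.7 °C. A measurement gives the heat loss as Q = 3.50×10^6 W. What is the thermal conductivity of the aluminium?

ΣR = ΔT/Q = |329 − 27.7|/3.50×10^6 = 8.609×10^-5 K/W
(1/r₁−1/r₂)/(4πk) = 8.609×10^-5 ⇒ k = 0.1958/(4π·8.609×10^-5) = 181 W/m·K

k = 181 W/m·K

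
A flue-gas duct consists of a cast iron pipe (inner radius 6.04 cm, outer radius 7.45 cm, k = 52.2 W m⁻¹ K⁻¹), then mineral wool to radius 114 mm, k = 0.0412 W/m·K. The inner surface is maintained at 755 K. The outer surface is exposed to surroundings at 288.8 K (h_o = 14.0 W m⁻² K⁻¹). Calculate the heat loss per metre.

Treat each layer as a resistance in series:
  R'_cast iron = ln(0.0745/0.0604)/(2πk) = 0.2098/(2π·52.2) = 6.397×10^-4 m·K/W
  R'_mineral wool = ln(0.114/0.0745)/(2πk) = 0.4254/(2π·0.0412) = 1.643 m·K/W
  R'_conv,out = 1/(2πr h) = 1/(2π·0.114·14.0) = 0.09972 m·K/W
ΣR = 6.397×10^-4 + 1.643 + 0.09972 = 1.743 m·K/W
Q' = ΔT/ΣR = (755 K − 288.8 K)/1.743 = 267 W/m

Q' = 267 W/m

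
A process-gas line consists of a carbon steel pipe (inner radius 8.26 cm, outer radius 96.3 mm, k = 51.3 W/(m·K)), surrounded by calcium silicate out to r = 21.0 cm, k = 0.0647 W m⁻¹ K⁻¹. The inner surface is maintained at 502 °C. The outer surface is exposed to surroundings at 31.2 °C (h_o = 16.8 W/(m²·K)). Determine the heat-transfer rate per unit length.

Q' = 240 W/m

Treat each layer as a resistance in series:
  R'_carbon steel = ln(0.0963/0.0826)/(2πk) = 0.1535/(2π·51.3) = 4.761×10^-4 m·K/W
  R'_calcium silicate = ln(0.210/0.0963)/(2πk) = 0.7796/(2π·0.0647) = 1.918 m·K/W
  R'_conv,out = 1/(2πr h) = 1/(2π·0.210·16.8) = 0.04511 m·K/W
ΣR = 4.761×10^-4 + 1.918 + 0.04511 = 1.964 m·K/W
Q' = ΔT/ΣR = (502 °C − 31.2 °C)/1.964 = 240 W/m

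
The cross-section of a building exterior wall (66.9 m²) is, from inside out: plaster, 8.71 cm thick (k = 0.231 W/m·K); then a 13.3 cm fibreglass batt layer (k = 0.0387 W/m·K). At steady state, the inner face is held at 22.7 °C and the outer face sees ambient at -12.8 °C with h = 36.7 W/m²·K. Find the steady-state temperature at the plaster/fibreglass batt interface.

T = 19.2 °C

Resistance network (inner→outer):
  R_plaster = L/(kA) = 0.0871/(0.231·66.9) = 0.005636 K/W
  R_fibreglass batt = L/(kA) = 0.133/(0.0387·66.9) = 0.05137 K/W
  R_conv,out = 1/(hA) = 1/(36.7·66.9) = 4.073×10^-4 K/W
ΣR = 0.005636 + 0.05137 + 4.073×10^-4 = 0.05741 K/W
Q = ΔT/ΣR = (22.7 °C − -12.8 °C)/0.05741 = 618.4 W
From the inner boundary to the plaster/fibreglass batt interface, ΣR_partial = 0.005636 K/W.
T_interface = T_in − Q·ΣR_partial = 22.7 °C − (618.4)(0.005636) = 19.2 °C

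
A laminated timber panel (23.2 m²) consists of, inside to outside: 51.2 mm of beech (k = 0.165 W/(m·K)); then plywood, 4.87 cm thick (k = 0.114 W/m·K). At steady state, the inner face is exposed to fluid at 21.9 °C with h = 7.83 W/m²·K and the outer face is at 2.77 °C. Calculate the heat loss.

Q = 513 W

Treat each layer as a resistance in series:
  R_conv,in = 1/(hA) = 1/(7.83·23.2) = 0.005505 K/W
  R_beech = L/(kA) = 0.0512/(0.165·23.2) = 0.01338 K/W
  R_plywood = L/(kA) = 0.0487/(0.114·23.2) = 0.01841 K/W
ΣR = 0.005505 + 0.01338 + 0.01841 = 0.03730 K/W
Q = ΔT/ΣR = (21.9 °C − 2.77 °C)/0.03730 = 513 W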